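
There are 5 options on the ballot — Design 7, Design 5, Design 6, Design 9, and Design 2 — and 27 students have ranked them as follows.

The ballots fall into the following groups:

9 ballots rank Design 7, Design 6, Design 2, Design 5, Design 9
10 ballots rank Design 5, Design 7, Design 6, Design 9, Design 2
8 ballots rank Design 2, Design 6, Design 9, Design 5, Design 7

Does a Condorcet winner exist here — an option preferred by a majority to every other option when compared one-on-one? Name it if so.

None — there is no Condorcet winner

Head-to-head results (27 voters total):
Design 7 vs Design 5: Design 5 wins 18–9.
Design 7 vs Design 6: Design 7 wins 19–8.
Design 7 vs Design 9: Design 7 wins 19–8.
Design 7 vs Design 2: Design 7 wins 19–8.
Design 5 vs Design 6: Design 6 wins 17–10.
Design 5 vs Design 9: Design 5 wins 19–8.
Design 5 vs Design 2: Design 2 wins 17–10.
Design 6 vs Design 9: Design 6 wins 27–0.
Design 6 vs Design 2: Design 6 wins 19–8.
Design 9 vs Design 2: Design 2 wins 17–10.
No candidate beats all others: Design 7 beats Design 6 beats Design 5 beats Design 7, a majority cycle.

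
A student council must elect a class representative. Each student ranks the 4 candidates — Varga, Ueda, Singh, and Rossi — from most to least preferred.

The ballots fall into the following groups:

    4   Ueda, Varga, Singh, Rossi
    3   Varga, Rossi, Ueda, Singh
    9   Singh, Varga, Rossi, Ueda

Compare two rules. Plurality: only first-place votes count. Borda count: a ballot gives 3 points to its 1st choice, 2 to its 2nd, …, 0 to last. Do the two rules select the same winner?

No

Plurality first-place counts: Varga 3, Ueda 4, Singh 9, Rossi 0 → Singh.
Borda totals: Varga 35, Ueda 15, Singh 31, Rossi 15 → Varga.
The two rules disagree: plurality picks Singh, Borda picks Varga.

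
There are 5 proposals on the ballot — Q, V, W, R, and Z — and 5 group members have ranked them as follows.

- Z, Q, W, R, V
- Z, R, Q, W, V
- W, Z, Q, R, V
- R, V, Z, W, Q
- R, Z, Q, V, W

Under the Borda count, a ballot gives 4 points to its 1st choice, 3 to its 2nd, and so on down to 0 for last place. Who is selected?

Z

Borda scores:
  Q: 3 + 2 + 2 + 0 + 2 = 9
  V: 0 + 0 + 0 + 3 + 1 = 4
  W: 2 + 1 + 4 + 1 + 0 = 8
  R: 1 + 3 + 1 + 4 + 4 = 13
  Z: 4 + 4 + 3 + 2 + 3 = 16
Z has the highest total.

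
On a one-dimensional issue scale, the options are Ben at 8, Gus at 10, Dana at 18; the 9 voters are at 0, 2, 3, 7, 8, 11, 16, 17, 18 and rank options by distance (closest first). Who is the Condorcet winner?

Ben

With single-peaked preferences on a line, the Condorcet winner is the candidate closest to the median voter.
The median voter (position 8) is closest to Ben at 8.
Check: Ben vs Dana — voters closer to Ben: 6 of 9.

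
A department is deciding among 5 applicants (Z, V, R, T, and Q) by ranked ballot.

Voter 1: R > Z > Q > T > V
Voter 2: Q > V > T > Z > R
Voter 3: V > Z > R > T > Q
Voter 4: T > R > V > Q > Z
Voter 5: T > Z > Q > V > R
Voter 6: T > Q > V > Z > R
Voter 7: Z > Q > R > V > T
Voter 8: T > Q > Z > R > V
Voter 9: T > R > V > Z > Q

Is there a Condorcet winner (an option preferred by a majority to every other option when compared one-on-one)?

Head-to-head results (9 voters total):
Z vs V: V wins 5–4.
Z vs R: Z wins 6–3.
Z vs T: T wins 6–3.
Z vs Q: Z wins 5–4.
V vs R: R wins 5–4.
V vs T: T wins 6–3.
V vs Q: Q wins 6–3.
R vs T: T wins 6–3.
R vs Q: Q wins 5–4.
T vs Q: T wins 6–3.
T beats each rival — Z (6–3), V (6–3), R (6–3), Q (6–3) — so T is the Condorcet winner.

Yes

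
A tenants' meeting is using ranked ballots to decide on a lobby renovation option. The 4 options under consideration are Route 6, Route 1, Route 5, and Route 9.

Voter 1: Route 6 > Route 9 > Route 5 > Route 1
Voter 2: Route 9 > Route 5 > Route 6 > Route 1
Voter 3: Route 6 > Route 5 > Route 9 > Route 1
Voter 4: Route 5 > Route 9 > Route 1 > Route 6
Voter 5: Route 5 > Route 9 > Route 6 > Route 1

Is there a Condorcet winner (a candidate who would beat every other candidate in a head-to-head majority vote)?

Yes

Head-to-head results (5 voters total):
Route 6 vs Route 1: Route 6 wins 4–1.
Route 6 vs Route 5: Route 5 wins 3–2.
Route 6 vs Route 9: Route 9 wins 3–2.
Route 1 vs Route 5: Route 5 wins 5–0.
Route 1 vs Route 9: Route 9 wins 5–0.
Route 5 vs Route 9: Route 5 wins 3–2.
Route 5 beats each rival — Route 6 (3–2), Route 1 (5–0), Route 9 (3–2) — so Route 5 is the Condorcet winner.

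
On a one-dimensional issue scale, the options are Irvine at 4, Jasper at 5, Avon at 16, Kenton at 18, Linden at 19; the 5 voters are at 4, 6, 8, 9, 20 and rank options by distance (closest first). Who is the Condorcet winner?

Jasper

With single-peaked preferences on a line, the Condorcet winner is the candidate closest to the median voter.
The median voter (position 8) is closest to Jasper at 5.
Check: Jasper vs Kenton — voters closer to Jasper: 4 of 5.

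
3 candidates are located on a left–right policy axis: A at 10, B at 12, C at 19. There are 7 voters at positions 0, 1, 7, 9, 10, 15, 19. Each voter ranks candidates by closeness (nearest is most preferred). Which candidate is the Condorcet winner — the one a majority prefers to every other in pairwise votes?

With single-peaked preferences on a line, the Condorcet winner is the candidate closest to the median voter.
The median voter (position 9) is closest to A at 10.
Check: A vs C — voters closer to A: 5 of 7.

A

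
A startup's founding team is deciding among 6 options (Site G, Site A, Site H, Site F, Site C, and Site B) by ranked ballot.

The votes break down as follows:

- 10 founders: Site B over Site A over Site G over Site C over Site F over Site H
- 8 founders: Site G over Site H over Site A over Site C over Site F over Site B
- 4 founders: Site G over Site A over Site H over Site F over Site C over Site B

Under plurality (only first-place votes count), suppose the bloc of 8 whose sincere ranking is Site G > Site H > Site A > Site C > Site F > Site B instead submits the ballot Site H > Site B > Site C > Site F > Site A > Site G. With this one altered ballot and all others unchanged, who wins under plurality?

First-place totals with the altered ballot: Site G 4, Site A 0, Site H 8, Site F 0, Site C 0, Site B 10.
The switch changes the winner from Site G to Site B.

Site B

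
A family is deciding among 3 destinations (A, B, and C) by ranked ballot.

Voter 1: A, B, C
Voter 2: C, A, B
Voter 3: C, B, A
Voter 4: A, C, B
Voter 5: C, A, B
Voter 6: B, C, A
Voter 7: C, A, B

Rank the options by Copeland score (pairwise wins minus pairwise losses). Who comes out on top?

C

Pairwise results:
  A vs B: A wins 5–2.
  A vs C: C wins 5–2.
  B vs C: C wins 5–2.
Copeland scores (wins − losses):
  A: 1 − 1 = 0
  B: 0 − 2 = -2
  C: 2 − 0 = 2
C has the best Copeland score.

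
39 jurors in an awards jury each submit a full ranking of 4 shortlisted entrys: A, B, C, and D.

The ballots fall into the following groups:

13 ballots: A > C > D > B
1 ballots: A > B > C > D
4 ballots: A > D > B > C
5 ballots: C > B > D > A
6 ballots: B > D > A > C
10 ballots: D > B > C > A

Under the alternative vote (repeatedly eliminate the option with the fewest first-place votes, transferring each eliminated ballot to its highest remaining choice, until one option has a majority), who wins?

B

Round 1: A 18, D 10, B 6, C 5. C has the fewest and is eliminated.
Round 2: A 18, B 11, D 10. D has the fewest and is eliminated.
Round 3: B 21, A 18. B has a majority.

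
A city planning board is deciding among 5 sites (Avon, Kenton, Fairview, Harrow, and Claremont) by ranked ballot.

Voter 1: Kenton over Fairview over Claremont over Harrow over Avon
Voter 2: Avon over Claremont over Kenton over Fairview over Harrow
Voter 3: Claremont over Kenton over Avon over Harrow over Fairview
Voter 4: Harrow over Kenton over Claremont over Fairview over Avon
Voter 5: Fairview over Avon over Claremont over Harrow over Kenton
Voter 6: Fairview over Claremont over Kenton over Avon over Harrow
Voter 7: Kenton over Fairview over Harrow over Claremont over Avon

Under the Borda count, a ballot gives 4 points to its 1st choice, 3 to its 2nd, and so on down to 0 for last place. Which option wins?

Kenton

Borda scores:
  Avon: 0 + 4 + 2 + 0 + 3 + 1 + 0 = 10
  Kenton: 4 + 2 + 3 + 3 + 0 + 2 + 4 = 18
  Fairview: 3 + 1 + 0 + 1 + 4 + 4 + 3 = 16
  Harrow: 1 + 0 + 1 + 4 + 1 + 0 + 2 = 9
  Claremont: 2 + 3 + 4 + 2 + 2 + 3 + 1 = 17
Kenton has the highest total.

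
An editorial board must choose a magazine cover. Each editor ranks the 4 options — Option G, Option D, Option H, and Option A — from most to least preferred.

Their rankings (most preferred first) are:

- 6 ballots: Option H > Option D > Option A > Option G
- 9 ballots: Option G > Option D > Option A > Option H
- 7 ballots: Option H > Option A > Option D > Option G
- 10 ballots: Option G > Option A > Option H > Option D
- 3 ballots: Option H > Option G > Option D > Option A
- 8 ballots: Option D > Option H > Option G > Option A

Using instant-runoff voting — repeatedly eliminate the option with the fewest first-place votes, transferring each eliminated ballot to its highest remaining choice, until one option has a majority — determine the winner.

Round 1: Option G 19, Option H 16, Option D 8, Option A 0. Option A has the fewest and is eliminated.
Round 2: Option G 19, Option H 16, Option D 8. Option D has the fewest and is eliminated.
Round 3: Option H 24, Option G 19. Option H has a majority.

Option H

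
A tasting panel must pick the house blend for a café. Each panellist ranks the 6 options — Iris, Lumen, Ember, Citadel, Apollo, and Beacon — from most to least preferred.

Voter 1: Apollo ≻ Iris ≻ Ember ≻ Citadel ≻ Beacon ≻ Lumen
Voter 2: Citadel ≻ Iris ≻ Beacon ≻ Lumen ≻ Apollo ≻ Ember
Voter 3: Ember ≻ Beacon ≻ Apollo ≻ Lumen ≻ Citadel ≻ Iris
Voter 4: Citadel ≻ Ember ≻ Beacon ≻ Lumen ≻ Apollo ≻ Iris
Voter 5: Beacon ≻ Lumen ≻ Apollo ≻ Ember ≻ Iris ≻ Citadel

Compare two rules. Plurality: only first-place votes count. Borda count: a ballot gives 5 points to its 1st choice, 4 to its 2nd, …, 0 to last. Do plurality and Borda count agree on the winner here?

No

Plurality first-place counts: Iris 0, Lumen 0, Ember 1, Citadel 2, Apollo 1, Beacon 1 → Citadel.
Borda totals: Iris 9, Lumen 10, Ember 14, Citadel 13, Apollo 13, Beacon 16 → Beacon.
The two rules disagree: plurality picks Citadel, Borda picks Beacon.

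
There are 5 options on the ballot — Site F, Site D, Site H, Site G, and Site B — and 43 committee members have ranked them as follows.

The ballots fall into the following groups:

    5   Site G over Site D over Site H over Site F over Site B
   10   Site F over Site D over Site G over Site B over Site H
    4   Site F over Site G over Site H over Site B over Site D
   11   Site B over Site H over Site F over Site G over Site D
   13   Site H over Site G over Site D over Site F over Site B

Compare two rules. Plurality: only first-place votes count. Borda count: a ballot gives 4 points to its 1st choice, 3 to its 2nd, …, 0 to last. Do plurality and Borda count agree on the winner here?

No

Plurality first-place counts: Site F 14, Site D 0, Site H 13, Site G 5, Site B 11 → Site F.
Borda totals: Site F 96, Site D 71, Site H 103, Site G 102, Site B 58 → Site H.
The two rules disagree: plurality picks Site F, Borda picks Site H.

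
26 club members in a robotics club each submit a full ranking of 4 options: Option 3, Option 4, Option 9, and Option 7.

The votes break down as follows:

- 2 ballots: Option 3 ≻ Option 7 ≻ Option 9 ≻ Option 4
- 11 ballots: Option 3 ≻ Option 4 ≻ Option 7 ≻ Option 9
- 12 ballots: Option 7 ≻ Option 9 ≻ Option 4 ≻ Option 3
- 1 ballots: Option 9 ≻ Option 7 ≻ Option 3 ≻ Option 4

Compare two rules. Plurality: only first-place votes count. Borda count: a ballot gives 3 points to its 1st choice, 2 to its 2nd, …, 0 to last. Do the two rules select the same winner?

Plurality first-place counts: Option 3 13, Option 4 0, Option 9 1, Option 7 12 → Option 3.
Borda totals: Option 3 40, Option 4 34, Option 9 29, Option 7 53 → Option 7.
The two rules disagree: plurality picks Option 3, Borda picks Option 7.

No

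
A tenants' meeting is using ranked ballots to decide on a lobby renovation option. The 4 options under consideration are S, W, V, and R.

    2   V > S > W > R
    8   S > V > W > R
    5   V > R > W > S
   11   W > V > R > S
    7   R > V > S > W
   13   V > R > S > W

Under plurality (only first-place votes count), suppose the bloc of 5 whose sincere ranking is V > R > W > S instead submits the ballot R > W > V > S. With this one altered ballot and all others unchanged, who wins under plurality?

V

First-place totals with the altered ballot: S 8, W 11, V 15, R 12.
The winner is unchanged: still V.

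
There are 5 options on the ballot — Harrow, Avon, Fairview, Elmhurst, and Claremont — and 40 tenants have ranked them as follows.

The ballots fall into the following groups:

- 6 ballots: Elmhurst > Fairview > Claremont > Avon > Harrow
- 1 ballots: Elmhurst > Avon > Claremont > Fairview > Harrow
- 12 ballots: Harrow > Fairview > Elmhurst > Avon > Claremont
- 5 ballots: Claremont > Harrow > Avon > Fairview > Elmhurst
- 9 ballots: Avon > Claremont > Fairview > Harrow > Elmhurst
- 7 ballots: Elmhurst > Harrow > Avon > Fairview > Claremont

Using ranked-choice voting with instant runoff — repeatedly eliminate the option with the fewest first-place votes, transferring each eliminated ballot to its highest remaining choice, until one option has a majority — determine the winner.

Round 1: Elmhurst 14, Harrow 12, Avon 9, Claremont 5, Fairview 0. Fairview has the fewest and is eliminated.
Round 2: Elmhurst 14, Harrow 12, Avon 9, Claremont 5. Claremont has the fewest and is eliminated.
Round 3: Harrow 17, Elmhurst 14, Avon 9. Avon has the fewest and is eliminated.
Round 4: Harrow 26, Elmhurst 14. Harrow has a majority.

Harrow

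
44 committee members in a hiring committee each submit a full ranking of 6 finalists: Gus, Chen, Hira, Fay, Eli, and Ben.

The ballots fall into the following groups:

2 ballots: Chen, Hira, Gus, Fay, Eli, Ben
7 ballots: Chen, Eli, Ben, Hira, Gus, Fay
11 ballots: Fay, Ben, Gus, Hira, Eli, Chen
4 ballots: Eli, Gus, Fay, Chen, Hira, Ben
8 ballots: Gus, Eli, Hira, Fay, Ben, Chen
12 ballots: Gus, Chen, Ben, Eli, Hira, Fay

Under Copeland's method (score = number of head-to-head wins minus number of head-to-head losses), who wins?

Pairwise results:
  Gus vs Chen: Gus wins 35–9.
  Gus vs Hira: Gus wins 35–9.
  Gus vs Fay: Gus wins 33–11.
  Gus vs Eli: Gus wins 33–11.
  Gus vs Ben: Gus wins 26–18.
  Chen vs Hira: Chen wins 25–19.
  Chen vs Fay: Fay wins 23–21.
  Chen vs Eli: Eli wins 23–21.
  Chen vs Ben: Chen wins 25–19.
  Hira vs Fay: Hira wins 29–15.
  Hira vs Eli: Eli wins 31–13.
  Hira vs Ben: Ben wins 30–14.
  Fay vs Eli: Eli wins 31–13.
  Fay vs Ben: Fay wins 25–19.
  Eli vs Ben: Ben wins 23–21.
Copeland scores (wins − losses):
  Gus: 5 − 0 = 5
  Chen: 2 − 3 = -1
  Hira: 1 − 4 = -3
  Fay: 2 − 3 = -1
  Eli: 3 − 2 = 1
  Ben: 2 − 3 = -1
Gus has the best Copeland score.

Gus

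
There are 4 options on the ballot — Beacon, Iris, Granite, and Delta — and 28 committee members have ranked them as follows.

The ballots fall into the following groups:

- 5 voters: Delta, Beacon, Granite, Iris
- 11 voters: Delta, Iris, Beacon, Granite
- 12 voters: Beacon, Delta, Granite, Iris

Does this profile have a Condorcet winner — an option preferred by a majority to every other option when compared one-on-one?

Head-to-head results (28 voters total):
Beacon vs Iris: Beacon wins 17–11.
Beacon vs Granite: Beacon wins 28–0.
Beacon vs Delta: Delta wins 16–12.
Iris vs Granite: Granite wins 17–11.
Iris vs Delta: Delta wins 28–0.
Granite vs Delta: Delta wins 28–0.
Delta beats each rival — Beacon (16–12), Iris (28–0), Granite (28–0) — so Delta is the Condorcet winner.

Yes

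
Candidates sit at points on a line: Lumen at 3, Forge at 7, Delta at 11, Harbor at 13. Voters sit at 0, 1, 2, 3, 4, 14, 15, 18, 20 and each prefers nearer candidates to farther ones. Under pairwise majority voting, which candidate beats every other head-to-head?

With single-peaked preferences on a line, the Condorcet winner is the candidate closest to the median voter.
The median voter (position 4) is closest to Lumen at 3.
Check: Lumen vs Harbor — voters closer to Lumen: 5 of 9.

Lumen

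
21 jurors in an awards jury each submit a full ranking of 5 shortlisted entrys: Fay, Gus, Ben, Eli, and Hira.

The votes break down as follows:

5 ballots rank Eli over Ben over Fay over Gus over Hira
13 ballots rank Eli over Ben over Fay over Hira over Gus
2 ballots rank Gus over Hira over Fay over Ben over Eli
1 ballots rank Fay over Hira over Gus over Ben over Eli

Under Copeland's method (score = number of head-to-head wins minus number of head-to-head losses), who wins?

Pairwise results:
  Fay vs Gus: Fay wins 19–2.
  Fay vs Ben: Ben wins 18–3.
  Fay vs Eli: Eli wins 18–3.
  Fay vs Hira: Fay wins 19–2.
  Gus vs Ben: Ben wins 18–3.
  Gus vs Eli: Eli wins 18–3.
  Gus vs Hira: Hira wins 14–7.
  Ben vs Eli: Eli wins 18–3.
  Ben vs Hira: Ben wins 18–3.
  Eli vs Hira: Eli wins 18–3.
Copeland scores (wins − losses):
  Fay: 2 − 2 = 0
  Gus: 0 − 4 = -4
  Ben: 3 − 1 = 2
  Eli: 4 − 0 = 4
  Hira: 1 − 3 = -2
Eli has the best Copeland score.

Eli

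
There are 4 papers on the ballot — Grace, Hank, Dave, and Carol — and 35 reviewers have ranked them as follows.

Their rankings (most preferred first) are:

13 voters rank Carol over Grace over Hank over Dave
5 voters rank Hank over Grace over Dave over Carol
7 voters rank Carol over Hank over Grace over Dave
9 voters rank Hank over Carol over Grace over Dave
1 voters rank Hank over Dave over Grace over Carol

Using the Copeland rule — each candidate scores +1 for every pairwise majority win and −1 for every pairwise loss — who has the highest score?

Carol

Pairwise results:
  Grace vs Hank: Hank wins 22–13.
  Grace vs Dave: Grace wins 34–1.
  Grace vs Carol: Carol wins 29–6.
  Hank vs Dave: Hank wins 35–0.
  Hank vs Carol: Carol wins 20–15.
  Dave vs Carol: Carol wins 29–6.
Copeland scores (wins − losses):
  Grace: 1 − 2 = -1
  Hank: 2 − 1 = 1
  Dave: 0 − 3 = -3
  Carol: 3 − 0 = 3
Carol has the best Copeland score.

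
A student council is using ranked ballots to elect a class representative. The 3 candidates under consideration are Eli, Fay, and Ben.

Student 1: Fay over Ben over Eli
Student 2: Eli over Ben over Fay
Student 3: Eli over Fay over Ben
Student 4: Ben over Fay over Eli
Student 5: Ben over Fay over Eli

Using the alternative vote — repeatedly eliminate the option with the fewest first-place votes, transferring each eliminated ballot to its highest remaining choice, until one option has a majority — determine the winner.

Round 1: Eli 2, Ben 2, Fay 1. Fay has the fewest and is eliminated.
Round 2: Ben 3, Eli 2. Ben has a majority.

Ben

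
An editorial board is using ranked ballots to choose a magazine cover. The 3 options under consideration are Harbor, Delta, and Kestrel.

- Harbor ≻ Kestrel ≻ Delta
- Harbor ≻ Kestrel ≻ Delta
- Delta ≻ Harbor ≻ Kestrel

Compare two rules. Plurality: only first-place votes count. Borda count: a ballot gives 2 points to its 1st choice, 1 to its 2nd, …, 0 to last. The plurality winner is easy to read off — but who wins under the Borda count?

Harbor

Plurality first-place counts: Harbor 2, Delta 1, Kestrel 0 → Harbor.
Borda totals: Harbor 5, Delta 2, Kestrel 2 → Harbor.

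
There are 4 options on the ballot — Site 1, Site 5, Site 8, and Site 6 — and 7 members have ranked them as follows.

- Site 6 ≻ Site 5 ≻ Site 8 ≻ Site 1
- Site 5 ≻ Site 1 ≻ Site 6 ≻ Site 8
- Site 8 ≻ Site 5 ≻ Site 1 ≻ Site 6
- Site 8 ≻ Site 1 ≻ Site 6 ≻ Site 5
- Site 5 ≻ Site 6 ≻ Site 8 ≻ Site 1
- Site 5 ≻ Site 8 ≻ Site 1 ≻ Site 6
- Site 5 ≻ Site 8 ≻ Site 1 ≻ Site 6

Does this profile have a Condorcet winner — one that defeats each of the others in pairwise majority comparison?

Yes

Head-to-head results (7 voters total):
Site 1 vs Site 5: Site 5 wins 6–1.
Site 1 vs Site 8: Site 8 wins 6–1.
Site 1 vs Site 6: Site 1 wins 5–2.
Site 5 vs Site 8: Site 5 wins 5–2.
Site 5 vs Site 6: Site 5 wins 5–2.
Site 8 vs Site 6: Site 8 wins 4–3.
Site 5 beats each rival — Site 1 (6–1), Site 8 (5–2), Site 6 (5–2) — so Site 5 is the Condorcet winner.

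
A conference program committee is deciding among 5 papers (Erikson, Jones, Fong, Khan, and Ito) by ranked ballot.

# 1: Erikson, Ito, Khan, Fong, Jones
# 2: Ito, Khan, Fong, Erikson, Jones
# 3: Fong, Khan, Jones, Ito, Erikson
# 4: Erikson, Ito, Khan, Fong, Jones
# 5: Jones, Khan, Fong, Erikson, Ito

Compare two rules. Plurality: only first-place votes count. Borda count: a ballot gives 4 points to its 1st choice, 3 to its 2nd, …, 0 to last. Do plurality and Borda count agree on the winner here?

No

Plurality first-place counts: Erikson 2, Jones 1, Fong 1, Khan 0, Ito 1 → Erikson.
Borda totals: Erikson 10, Jones 6, Fong 10, Khan 13, Ito 11 → Khan.
The two rules disagree: plurality picks Erikson, Borda picks Khan.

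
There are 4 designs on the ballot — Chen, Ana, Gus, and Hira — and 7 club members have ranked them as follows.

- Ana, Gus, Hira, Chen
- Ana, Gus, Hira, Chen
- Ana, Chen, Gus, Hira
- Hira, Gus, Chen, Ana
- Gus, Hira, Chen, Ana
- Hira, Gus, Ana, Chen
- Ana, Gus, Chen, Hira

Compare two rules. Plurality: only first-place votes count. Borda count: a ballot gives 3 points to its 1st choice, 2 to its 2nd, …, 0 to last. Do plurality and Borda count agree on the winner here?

Plurality first-place counts: Chen 0, Ana 4, Gus 1, Hira 2 → Ana.
Borda totals: Chen 5, Ana 13, Gus 14, Hira 10 → Gus.
The two rules disagree: plurality picks Ana, Borda picks Gus.

No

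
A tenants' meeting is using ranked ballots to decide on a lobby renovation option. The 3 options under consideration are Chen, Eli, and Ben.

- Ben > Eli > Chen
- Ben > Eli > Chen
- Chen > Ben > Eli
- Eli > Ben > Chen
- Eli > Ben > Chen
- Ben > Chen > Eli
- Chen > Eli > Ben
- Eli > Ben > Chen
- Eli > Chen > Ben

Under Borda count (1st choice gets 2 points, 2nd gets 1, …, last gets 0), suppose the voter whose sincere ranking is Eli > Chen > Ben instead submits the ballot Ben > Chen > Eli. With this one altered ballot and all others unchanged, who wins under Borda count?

Ben

Borda totals with the altered ballot: Chen 6, Eli 9, Ben 12.
The switch changes the winner from Eli to Ben.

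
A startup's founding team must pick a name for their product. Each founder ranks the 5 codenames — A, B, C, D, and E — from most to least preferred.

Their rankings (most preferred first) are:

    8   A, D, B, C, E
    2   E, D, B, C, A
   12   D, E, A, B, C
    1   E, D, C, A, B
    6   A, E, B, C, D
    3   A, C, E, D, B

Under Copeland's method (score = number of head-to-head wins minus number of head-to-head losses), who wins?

Pairwise results:
  A vs B: A wins 30–2.
  A vs C: A wins 29–3.
  A vs D: A wins 17–15.
  A vs E: A wins 17–15.
  B vs C: B wins 28–4.
  B vs D: D wins 26–6.
  B vs E: E wins 24–8.
  C vs D: D wins 23–9.
  C vs E: E wins 21–11.
  D vs E: D wins 20–12.
Copeland scores (wins − losses):
  A: 4 − 0 = 4
  B: 1 − 3 = -2
  C: 0 − 4 = -4
  D: 3 − 1 = 2
  E: 2 − 2 = 0
A has the best Copeland score.

A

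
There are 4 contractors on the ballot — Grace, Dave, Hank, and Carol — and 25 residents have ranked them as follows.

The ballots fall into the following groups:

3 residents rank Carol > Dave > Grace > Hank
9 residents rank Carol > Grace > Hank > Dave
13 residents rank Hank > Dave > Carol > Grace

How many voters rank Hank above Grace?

Ballots ranking Hank above Grace: 13.
Ballots ranking Grace above Hank: 3+9 = 12.
So 13 of 25 voters prefer Hank to Grace.

13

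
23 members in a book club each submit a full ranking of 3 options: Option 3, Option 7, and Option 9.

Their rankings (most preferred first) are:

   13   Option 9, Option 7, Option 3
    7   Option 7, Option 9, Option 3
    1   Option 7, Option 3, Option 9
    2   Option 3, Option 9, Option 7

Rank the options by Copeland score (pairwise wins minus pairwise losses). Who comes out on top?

Option 9

Pairwise results:
  Option 3 vs Option 7: Option 7 wins 21–2.
  Option 3 vs Option 9: Option 9 wins 20–3.
  Option 7 vs Option 9: Option 9 wins 15–8.
Copeland scores (wins − losses):
  Option 3: 0 − 2 = -2
  Option 7: 1 − 1 = 0
  Option 9: 2 − 0 = 2
Option 9 has the best Copeland score.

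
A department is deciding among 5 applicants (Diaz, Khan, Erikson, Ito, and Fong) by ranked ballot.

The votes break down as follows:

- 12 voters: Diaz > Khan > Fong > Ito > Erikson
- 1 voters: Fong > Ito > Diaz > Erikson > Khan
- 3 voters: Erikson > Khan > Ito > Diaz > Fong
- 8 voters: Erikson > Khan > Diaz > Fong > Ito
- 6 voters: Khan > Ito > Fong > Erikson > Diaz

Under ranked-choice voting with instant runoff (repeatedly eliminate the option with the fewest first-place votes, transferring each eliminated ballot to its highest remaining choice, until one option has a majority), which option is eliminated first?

Ito

Round 1: Diaz 12, Erikson 11, Khan 6, Fong 1, Ito 0. Ito has the fewest and is eliminated.
Round 2: Diaz 12, Erikson 11, Khan 6, Fong 1. Fong has the fewest and is eliminated.
Round 3: Diaz 13, Erikson 11, Khan 6. Khan has the fewest and is eliminated.
Round 4: Erikson 17, Diaz 13. Erikson has a majority.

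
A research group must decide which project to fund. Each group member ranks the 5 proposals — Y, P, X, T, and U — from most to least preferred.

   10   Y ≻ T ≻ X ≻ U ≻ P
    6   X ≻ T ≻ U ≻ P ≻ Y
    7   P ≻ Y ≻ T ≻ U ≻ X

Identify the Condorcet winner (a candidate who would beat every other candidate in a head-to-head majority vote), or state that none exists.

Head-to-head results (23 voters total):
Y vs P: P wins 13–10.
Y vs X: Y wins 17–6.
Y vs T: Y wins 17–6.
Y vs U: Y wins 17–6.
P vs X: X wins 16–7.
P vs T: T wins 16–7.
P vs U: U wins 16–7.
X vs T: T wins 17–6.
X vs U: X wins 16–7.
T vs U: T wins 23–0.
No candidate beats all others: Y beats X beats P beats Y, a majority cycle.

There is no Condorcet winner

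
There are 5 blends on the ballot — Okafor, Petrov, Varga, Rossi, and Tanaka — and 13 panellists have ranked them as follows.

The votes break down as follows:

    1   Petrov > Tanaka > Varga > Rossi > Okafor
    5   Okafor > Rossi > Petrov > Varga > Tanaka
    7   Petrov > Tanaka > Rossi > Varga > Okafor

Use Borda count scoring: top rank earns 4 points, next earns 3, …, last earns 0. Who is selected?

Borda scores:
  Okafor: 0 + 5·4 + 7·0 = 20
  Petrov: 4 + 5·2 + 7·4 = 42
  Varga: 2 + 5·1 + 7·1 = 14
  Rossi: 1 + 5·3 + 7·2 = 30
  Tanaka: 3 + 5·0 + 7·3 = 24
Petrov has the highest total.

Petrov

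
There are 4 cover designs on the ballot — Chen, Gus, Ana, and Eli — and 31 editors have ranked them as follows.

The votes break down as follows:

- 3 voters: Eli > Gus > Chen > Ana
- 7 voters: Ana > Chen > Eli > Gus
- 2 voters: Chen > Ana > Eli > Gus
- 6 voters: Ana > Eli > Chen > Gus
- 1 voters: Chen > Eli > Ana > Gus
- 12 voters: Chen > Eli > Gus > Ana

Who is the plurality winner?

Chen

First-place vote totals:
  Chen: 15
  Gus: 0
  Ana: 13
  Eli: 3
Chen has the most first-place votes.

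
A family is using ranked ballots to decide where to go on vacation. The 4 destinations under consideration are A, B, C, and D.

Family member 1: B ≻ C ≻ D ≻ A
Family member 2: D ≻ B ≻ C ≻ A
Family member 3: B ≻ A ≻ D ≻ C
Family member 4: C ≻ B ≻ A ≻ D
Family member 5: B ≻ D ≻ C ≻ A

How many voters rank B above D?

4

Ballots ranking B above D: 4.
Ballots ranking D above B: 1.
So 4 of 5 voters prefer B to D.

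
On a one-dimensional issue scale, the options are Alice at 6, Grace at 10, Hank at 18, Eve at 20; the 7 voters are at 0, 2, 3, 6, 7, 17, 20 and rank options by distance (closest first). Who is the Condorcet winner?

Alice

With single-peaked preferences on a line, the Condorcet winner is the candidate closest to the median voter.
The median voter (position 6) is closest to Alice at 6.
Check: Alice vs Eve — voters closer to Alice: 5 of 7.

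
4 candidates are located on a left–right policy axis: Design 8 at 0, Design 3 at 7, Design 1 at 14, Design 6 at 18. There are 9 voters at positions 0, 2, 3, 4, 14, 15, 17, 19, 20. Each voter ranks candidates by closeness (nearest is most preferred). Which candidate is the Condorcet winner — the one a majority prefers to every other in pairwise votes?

With single-peaked preferences on a line, the Condorcet winner is the candidate closest to the median voter.
The median voter (position 14) is closest to Design 1 at 14.
Check: Design 1 vs Design 6 — voters closer to Design 1: 6 of 9.

Design 1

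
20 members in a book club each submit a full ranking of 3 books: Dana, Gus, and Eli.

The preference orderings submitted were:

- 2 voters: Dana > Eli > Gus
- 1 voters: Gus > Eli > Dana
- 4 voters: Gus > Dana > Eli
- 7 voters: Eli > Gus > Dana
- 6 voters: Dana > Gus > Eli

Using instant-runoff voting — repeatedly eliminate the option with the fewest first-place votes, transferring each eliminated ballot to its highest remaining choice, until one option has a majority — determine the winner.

Dana

Round 1: Dana 8, Eli 7, Gus 5. Gus has the fewest and is eliminated.
Round 2: Dana 12, Eli 8. Dana has a majority.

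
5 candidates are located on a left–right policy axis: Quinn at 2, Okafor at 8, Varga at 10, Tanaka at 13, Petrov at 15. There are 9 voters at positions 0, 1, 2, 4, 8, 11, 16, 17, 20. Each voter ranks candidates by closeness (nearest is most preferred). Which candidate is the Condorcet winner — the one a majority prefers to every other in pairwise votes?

With single-peaked preferences on a line, the Condorcet winner is the candidate closest to the median voter.
The median voter (position 8) is closest to Okafor at 8.
Check: Okafor vs Quinn — voters closer to Okafor: 5 of 9.

Okafor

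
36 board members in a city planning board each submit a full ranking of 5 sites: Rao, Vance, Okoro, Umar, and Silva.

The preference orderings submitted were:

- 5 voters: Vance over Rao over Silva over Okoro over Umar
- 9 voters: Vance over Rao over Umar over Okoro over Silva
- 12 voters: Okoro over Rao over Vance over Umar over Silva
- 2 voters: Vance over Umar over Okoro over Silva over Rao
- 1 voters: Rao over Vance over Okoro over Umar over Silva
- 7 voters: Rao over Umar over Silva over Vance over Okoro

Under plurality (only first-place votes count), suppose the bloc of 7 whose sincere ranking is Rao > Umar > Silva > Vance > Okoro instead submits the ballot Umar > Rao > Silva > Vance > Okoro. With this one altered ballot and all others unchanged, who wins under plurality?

Vance

First-place totals with the altered ballot: Rao 1, Vance 16, Okoro 12, Umar 7, Silva 0.
The winner is unchanged: still Vance.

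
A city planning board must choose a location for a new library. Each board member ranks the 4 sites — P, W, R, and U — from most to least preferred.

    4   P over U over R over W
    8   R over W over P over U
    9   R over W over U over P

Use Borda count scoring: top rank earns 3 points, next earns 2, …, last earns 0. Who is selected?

Borda scores:
  P: 4·3 + 8·1 + 9·0 = 20
  W: 4·0 + 8·2 + 9·2 = 34
  R: 4·1 + 8·3 + 9·3 = 55
  U: 4·2 + 8·0 + 9·1 = 17
R has the highest total.

R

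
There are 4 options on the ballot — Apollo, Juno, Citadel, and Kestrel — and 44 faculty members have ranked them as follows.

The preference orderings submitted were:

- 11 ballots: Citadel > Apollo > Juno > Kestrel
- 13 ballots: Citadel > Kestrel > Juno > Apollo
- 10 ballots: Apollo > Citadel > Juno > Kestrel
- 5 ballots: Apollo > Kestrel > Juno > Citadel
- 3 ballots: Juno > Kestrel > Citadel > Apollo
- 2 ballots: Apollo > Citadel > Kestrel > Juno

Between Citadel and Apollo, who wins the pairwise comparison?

Citadel

Ballots ranking Citadel above Apollo: 11+13+3 = 27.
Ballots ranking Apollo above Citadel: 10+5+2 = 17.
Citadel wins the head-to-head, 27–17.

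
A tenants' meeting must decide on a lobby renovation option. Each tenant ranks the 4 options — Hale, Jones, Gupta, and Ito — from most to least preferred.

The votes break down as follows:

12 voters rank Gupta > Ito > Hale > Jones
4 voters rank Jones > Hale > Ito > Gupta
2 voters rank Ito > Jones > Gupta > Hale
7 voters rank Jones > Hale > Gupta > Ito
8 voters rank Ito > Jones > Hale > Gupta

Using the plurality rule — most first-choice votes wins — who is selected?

Gupta

First-place vote totals:
  Hale: 0
  Jones: 11
  Gupta: 12
  Ito: 10
Gupta has the most first-place votes.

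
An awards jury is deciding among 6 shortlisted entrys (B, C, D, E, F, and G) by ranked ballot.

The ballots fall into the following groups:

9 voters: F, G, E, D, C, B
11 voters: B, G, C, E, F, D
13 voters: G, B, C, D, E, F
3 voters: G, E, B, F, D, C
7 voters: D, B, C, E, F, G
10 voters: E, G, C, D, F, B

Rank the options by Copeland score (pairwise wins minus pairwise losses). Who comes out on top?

Pairwise results:
  B vs C: B wins 34–19.
  B vs D: B wins 27–26.
  B vs E: B wins 31–22.
  B vs F: B wins 34–19.
  B vs G: G wins 35–18.
  C vs D: C wins 34–19.
  C vs E: C wins 31–22.
  C vs F: C wins 41–12.
  C vs G: G wins 46–7.
  D vs E: E wins 33–20.
  D vs F: D wins 30–23.
  D vs G: G wins 46–7.
  E vs F: E wins 44–9.
  E vs G: G wins 36–17.
  F vs G: G wins 37–16.
Copeland scores (wins − losses):
  B: 4 − 1 = 3
  C: 3 − 2 = 1
  D: 1 − 4 = -3
  E: 2 − 3 = -1
  F: 0 − 5 = -5
  G: 5 − 0 = 5
G has the best Copeland score.

G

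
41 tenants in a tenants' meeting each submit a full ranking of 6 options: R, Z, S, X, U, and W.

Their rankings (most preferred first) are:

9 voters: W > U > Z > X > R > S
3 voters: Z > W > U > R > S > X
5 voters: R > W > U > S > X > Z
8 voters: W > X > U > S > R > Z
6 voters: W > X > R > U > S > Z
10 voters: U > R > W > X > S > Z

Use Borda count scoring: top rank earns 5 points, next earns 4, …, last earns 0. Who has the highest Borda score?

W

Borda scores:
  R: 9·1 + 3·2 + 5·5 + 8·1 + 6·3 + 10·4 = 106
  Z: 9·3 + 3·5 + 5·0 + 8·0 + 6·0 + 10·0 = 42
  S: 9·0 + 3·1 + 5·2 + 8·2 + 6·1 + 10·1 = 45
  X: 9·2 + 3·0 + 5·1 + 8·4 + 6·4 + 10·2 = 99
  U: 9·4 + 3·3 + 5·3 + 8·3 + 6·2 + 10·5 = 146
  W: 9·5 + 3·4 + 5·4 + 8·5 + 6·5 + 10·3 = 177
W has the highest total.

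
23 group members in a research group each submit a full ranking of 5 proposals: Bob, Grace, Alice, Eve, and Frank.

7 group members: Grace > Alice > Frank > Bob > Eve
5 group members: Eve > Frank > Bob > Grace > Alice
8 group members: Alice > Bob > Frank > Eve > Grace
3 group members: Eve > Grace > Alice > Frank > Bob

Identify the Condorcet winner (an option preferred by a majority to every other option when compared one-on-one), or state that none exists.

Head-to-head results (23 voters total):
Bob vs Grace: Bob wins 13–10.
Bob vs Alice: Alice wins 18–5.
Bob vs Eve: Bob wins 15–8.
Bob vs Frank: Frank wins 15–8.
Grace vs Alice: Grace wins 15–8.
Grace vs Eve: Eve wins 16–7.
Grace vs Frank: Frank wins 13–10.
Alice vs Eve: Alice wins 15–8.
Alice vs Frank: Alice wins 18–5.
Eve vs Frank: Frank wins 15–8.
No candidate beats all others: Bob beats Grace beats Alice beats Bob, a majority cycle.

There is no Condorcet winner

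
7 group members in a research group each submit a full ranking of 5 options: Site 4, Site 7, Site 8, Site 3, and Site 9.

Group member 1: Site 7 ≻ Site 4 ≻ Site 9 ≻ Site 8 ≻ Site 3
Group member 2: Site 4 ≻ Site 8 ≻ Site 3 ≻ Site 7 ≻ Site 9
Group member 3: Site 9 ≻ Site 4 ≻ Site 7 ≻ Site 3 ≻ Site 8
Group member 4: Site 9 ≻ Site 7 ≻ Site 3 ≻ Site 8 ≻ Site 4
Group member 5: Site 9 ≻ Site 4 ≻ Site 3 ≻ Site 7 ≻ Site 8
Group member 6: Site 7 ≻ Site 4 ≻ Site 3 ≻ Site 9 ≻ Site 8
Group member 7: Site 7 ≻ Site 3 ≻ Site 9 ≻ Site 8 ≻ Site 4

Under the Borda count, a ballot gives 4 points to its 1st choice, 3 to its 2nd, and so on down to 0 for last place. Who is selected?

Borda scores:
  Site 4: 3 + 4 + 3 + 0 + 3 + 3 + 0 = 16
  Site 7: 4 + 1 + 2 + 3 + 1 + 4 + 4 = 19
  Site 8: 1 + 3 + 0 + 1 + 0 + 0 + 1 = 6
  Site 3: 0 + 2 + 1 + 2 + 2 + 2 + 3 = 12
  Site 9: 2 + 0 + 4 + 4 + 4 + 1 + 2 = 17
Site 7 has the highest total.

Site 7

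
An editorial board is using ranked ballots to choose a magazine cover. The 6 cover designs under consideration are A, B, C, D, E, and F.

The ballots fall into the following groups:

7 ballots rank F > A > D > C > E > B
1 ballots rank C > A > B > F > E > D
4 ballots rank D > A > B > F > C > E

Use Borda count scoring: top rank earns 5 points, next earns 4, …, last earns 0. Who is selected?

A

Borda scores:
  A: 7·4 + 4 + 4·4 = 48
  B: 7·0 + 3 + 4·3 = 15
  C: 7·2 + 5 + 4·1 = 23
  D: 7·3 + 0 + 4·5 = 41
  E: 7·1 + 1 + 4·0 = 8
  F: 7·5 + 2 + 4·2 = 45
A has the highest total.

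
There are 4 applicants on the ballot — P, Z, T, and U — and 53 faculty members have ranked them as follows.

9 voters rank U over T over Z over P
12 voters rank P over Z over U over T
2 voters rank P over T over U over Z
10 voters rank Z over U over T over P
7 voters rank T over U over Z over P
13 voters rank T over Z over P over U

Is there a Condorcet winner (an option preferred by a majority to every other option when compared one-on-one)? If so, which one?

Head-to-head results (53 voters total):
P vs Z: Z wins 39–14.
P vs T: T wins 39–14.
P vs U: P wins 27–26.
Z vs T: T wins 31–22.
Z vs U: Z wins 35–18.
T vs U: U wins 31–22.
No candidate beats all others: P beats U beats T beats P, a majority cycle.

No Condorcet winner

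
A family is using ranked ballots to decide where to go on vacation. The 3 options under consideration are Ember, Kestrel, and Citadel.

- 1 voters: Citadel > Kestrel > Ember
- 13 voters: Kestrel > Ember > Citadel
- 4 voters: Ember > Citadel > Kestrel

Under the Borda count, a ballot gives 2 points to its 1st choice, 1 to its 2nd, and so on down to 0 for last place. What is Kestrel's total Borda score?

Borda scores:
  Ember: 0 + 13·1 + 4·2 = 21
  Kestrel: 1 + 13·2 + 4·0 = 27
  Citadel: 2 + 13·0 + 4·1 = 6

27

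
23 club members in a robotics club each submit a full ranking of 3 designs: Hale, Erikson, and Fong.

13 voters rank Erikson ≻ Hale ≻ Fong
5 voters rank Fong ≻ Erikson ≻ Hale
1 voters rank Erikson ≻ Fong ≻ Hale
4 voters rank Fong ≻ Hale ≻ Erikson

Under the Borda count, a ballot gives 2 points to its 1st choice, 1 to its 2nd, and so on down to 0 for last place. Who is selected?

Borda scores:
  Hale: 13·1 + 5·0 + 0 + 4·1 = 17
  Erikson: 13·2 + 5·1 + 2 + 4·0 = 33
  Fong: 13·0 + 5·2 + 1 + 4·2 = 19
Erikson has the highest total.

Erikson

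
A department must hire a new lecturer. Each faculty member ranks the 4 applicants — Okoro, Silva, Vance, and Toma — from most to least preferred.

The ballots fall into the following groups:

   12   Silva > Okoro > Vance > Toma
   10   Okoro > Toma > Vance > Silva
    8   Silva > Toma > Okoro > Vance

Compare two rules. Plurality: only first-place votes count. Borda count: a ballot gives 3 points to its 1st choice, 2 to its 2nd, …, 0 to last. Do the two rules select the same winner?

Plurality first-place counts: Okoro 10, Silva 20, Vance 0, Toma 0 → Silva.
Borda totals: Okoro 62, Silva 60, Vance 22, Toma 36 → Okoro.
The two rules disagree: plurality picks Silva, Borda picks Okoro.

No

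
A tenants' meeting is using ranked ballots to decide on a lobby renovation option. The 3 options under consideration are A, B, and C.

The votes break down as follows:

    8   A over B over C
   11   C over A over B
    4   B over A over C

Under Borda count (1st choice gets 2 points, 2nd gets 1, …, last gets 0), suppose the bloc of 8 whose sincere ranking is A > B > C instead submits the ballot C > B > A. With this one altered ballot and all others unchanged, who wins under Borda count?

Borda totals with the altered ballot: A 15, B 16, C 38.
The switch changes the winner from A to C.

C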